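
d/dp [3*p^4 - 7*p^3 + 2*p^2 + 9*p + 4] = 12*p^3 - 21*p^2 + 4*p + 9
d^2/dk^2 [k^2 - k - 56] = 2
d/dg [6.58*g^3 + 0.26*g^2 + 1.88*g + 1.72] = 19.74*g^2 + 0.52*g + 1.88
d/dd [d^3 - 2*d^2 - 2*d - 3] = 3*d^2 - 4*d - 2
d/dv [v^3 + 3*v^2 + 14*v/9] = 3*v^2 + 6*v + 14/9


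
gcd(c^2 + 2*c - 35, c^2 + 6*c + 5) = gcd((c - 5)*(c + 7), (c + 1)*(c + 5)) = 1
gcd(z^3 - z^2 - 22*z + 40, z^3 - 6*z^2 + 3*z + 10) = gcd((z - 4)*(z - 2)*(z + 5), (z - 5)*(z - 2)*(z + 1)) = z - 2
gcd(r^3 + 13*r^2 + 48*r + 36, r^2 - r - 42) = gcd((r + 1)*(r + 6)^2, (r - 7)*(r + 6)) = r + 6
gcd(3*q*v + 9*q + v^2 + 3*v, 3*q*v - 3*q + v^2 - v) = 3*q + v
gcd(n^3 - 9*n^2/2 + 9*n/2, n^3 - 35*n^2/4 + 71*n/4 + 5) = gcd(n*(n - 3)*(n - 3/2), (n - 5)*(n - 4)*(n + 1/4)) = 1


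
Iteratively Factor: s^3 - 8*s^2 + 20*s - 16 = (s - 4)*(s^2 - 4*s + 4) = (s - 4)*(s - 2)*(s - 2)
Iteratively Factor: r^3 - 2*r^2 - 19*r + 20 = (r - 1)*(r^2 - r - 20) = (r - 1)*(r + 4)*(r - 5)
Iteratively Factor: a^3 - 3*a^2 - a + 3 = (a - 3)*(a^2 - 1) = (a - 3)*(a + 1)*(a - 1)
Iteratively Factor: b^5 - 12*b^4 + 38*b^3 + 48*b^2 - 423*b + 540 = (b - 5)*(b^4 - 7*b^3 + 3*b^2 + 63*b - 108) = (b - 5)*(b + 3)*(b^3 - 10*b^2 + 33*b - 36) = (b - 5)*(b - 4)*(b + 3)*(b^2 - 6*b + 9) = (b - 5)*(b - 4)*(b - 3)*(b + 3)*(b - 3)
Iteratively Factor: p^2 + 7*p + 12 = (p + 3)*(p + 4)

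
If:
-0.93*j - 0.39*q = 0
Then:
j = -0.419354838709677*q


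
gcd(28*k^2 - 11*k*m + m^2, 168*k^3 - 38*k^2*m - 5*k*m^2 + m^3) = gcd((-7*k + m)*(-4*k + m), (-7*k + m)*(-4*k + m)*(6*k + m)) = 28*k^2 - 11*k*m + m^2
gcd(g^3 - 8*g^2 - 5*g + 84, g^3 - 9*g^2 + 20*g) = g - 4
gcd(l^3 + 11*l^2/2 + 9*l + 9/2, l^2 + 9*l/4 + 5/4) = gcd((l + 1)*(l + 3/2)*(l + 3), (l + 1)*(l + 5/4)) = l + 1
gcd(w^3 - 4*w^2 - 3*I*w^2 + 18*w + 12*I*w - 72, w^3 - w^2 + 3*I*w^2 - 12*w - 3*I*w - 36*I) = w^2 + w*(-4 + 3*I) - 12*I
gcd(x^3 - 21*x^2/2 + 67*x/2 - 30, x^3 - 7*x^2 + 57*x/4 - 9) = x^2 - 11*x/2 + 6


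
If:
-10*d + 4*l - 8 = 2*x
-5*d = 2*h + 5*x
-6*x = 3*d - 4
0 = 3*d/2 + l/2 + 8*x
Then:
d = 52/11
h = -250/33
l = 428/33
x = -56/33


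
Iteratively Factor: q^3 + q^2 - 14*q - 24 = (q + 2)*(q^2 - q - 12) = (q - 4)*(q + 2)*(q + 3)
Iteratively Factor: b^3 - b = (b)*(b^2 - 1) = b*(b + 1)*(b - 1)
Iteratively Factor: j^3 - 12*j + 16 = (j - 2)*(j^2 + 2*j - 8) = (j - 2)^2*(j + 4)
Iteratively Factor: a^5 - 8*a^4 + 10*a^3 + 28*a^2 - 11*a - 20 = (a + 1)*(a^4 - 9*a^3 + 19*a^2 + 9*a - 20) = (a - 5)*(a + 1)*(a^3 - 4*a^2 - a + 4) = (a - 5)*(a - 1)*(a + 1)*(a^2 - 3*a - 4) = (a - 5)*(a - 1)*(a + 1)^2*(a - 4)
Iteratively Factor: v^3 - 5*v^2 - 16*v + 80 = (v + 4)*(v^2 - 9*v + 20) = (v - 4)*(v + 4)*(v - 5)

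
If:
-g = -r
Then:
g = r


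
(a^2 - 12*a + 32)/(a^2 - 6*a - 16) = (a - 4)/(a + 2)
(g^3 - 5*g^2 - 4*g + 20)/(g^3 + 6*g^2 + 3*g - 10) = (g^2 - 7*g + 10)/(g^2 + 4*g - 5)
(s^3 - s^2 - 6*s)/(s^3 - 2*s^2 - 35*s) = (-s^2 + s + 6)/(-s^2 + 2*s + 35)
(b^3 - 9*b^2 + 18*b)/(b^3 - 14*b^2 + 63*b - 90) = b/(b - 5)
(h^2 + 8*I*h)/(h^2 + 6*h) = (h + 8*I)/(h + 6)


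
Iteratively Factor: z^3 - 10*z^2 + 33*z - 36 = (z - 3)*(z^2 - 7*z + 12) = (z - 3)^2*(z - 4)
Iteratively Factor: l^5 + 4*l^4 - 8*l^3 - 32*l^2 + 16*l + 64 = (l + 4)*(l^4 - 8*l^2 + 16) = (l + 2)*(l + 4)*(l^3 - 2*l^2 - 4*l + 8) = (l - 2)*(l + 2)*(l + 4)*(l^2 - 4) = (l - 2)*(l + 2)^2*(l + 4)*(l - 2)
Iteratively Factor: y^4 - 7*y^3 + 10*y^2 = (y)*(y^3 - 7*y^2 + 10*y) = y*(y - 5)*(y^2 - 2*y) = y^2*(y - 5)*(y - 2)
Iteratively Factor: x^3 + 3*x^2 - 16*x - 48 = (x + 4)*(x^2 - x - 12) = (x + 3)*(x + 4)*(x - 4)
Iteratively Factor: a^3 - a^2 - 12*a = (a - 4)*(a^2 + 3*a) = a*(a - 4)*(a + 3)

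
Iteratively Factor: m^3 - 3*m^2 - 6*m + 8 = (m - 4)*(m^2 + m - 2) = (m - 4)*(m + 2)*(m - 1)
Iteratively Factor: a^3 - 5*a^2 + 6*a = (a)*(a^2 - 5*a + 6) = a*(a - 2)*(a - 3)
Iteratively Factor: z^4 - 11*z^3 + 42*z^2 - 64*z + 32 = (z - 4)*(z^3 - 7*z^2 + 14*z - 8) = (z - 4)*(z - 2)*(z^2 - 5*z + 4) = (z - 4)*(z - 2)*(z - 1)*(z - 4)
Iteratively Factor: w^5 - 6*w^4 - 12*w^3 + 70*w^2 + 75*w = (w - 5)*(w^4 - w^3 - 17*w^2 - 15*w) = (w - 5)^2*(w^3 + 4*w^2 + 3*w) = (w - 5)^2*(w + 1)*(w^2 + 3*w) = (w - 5)^2*(w + 1)*(w + 3)*(w)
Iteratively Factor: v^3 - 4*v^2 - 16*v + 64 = (v - 4)*(v^2 - 16) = (v - 4)*(v + 4)*(v - 4)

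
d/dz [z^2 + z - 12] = 2*z + 1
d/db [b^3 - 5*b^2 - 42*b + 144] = 3*b^2 - 10*b - 42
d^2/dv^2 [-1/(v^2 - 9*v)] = 2*(v*(v - 9) - (2*v - 9)^2)/(v^3*(v - 9)^3)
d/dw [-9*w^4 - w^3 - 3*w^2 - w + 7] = -36*w^3 - 3*w^2 - 6*w - 1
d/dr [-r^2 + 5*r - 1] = 5 - 2*r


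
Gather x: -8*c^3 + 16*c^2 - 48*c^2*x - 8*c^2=-8*c^3 - 48*c^2*x + 8*c^2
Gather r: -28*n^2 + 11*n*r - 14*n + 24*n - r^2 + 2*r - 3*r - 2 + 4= -28*n^2 + 10*n - r^2 + r*(11*n - 1) + 2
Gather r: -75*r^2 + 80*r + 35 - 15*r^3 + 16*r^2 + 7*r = -15*r^3 - 59*r^2 + 87*r + 35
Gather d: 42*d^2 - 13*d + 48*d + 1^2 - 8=42*d^2 + 35*d - 7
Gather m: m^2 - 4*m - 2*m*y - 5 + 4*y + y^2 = m^2 + m*(-2*y - 4) + y^2 + 4*y - 5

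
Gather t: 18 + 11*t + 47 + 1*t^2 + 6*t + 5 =t^2 + 17*t + 70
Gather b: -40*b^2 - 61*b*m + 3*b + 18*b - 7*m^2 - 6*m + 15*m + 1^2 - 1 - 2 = -40*b^2 + b*(21 - 61*m) - 7*m^2 + 9*m - 2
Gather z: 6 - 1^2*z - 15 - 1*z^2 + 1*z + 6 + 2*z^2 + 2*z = z^2 + 2*z - 3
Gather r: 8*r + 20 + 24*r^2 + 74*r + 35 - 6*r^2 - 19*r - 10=18*r^2 + 63*r + 45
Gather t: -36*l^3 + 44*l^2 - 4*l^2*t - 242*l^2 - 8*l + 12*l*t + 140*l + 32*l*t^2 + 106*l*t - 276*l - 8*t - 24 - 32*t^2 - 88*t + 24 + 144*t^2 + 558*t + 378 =-36*l^3 - 198*l^2 - 144*l + t^2*(32*l + 112) + t*(-4*l^2 + 118*l + 462) + 378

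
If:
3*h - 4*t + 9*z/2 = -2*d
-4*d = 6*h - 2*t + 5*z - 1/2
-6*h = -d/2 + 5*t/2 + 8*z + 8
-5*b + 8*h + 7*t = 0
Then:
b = -22*z/15 - 977/540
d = 4*z/3 + 71/36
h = -3*z/2 - 65/54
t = 2*z/3 + 1/12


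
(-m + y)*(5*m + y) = -5*m^2 + 4*m*y + y^2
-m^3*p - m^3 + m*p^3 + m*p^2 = (-m + p)*(m + p)*(m*p + m)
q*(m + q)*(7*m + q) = 7*m^2*q + 8*m*q^2 + q^3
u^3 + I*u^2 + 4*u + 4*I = (u - 2*I)*(u + I)*(u + 2*I)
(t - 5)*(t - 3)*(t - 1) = t^3 - 9*t^2 + 23*t - 15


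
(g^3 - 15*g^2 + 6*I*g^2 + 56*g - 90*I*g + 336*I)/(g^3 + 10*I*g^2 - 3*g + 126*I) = (g^2 - 15*g + 56)/(g^2 + 4*I*g + 21)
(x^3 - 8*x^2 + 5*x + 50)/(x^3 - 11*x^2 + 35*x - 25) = (x + 2)/(x - 1)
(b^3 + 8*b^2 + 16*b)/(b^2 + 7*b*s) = (b^2 + 8*b + 16)/(b + 7*s)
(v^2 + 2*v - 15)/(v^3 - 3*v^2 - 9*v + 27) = (v + 5)/(v^2 - 9)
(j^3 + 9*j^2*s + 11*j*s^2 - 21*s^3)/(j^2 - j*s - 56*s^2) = (-j^2 - 2*j*s + 3*s^2)/(-j + 8*s)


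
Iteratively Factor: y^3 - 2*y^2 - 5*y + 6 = (y - 1)*(y^2 - y - 6) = (y - 3)*(y - 1)*(y + 2)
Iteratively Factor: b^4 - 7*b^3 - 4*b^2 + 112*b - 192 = (b - 4)*(b^3 - 3*b^2 - 16*b + 48) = (b - 4)*(b + 4)*(b^2 - 7*b + 12) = (b - 4)*(b - 3)*(b + 4)*(b - 4)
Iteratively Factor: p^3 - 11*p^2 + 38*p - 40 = (p - 4)*(p^2 - 7*p + 10) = (p - 5)*(p - 4)*(p - 2)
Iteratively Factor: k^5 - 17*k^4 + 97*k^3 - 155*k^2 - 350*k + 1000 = (k - 5)*(k^4 - 12*k^3 + 37*k^2 + 30*k - 200) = (k - 5)*(k - 4)*(k^3 - 8*k^2 + 5*k + 50) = (k - 5)*(k - 4)*(k + 2)*(k^2 - 10*k + 25) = (k - 5)^2*(k - 4)*(k + 2)*(k - 5)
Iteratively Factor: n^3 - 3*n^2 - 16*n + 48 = (n - 3)*(n^2 - 16) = (n - 3)*(n + 4)*(n - 4)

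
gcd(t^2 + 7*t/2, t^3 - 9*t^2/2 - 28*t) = t^2 + 7*t/2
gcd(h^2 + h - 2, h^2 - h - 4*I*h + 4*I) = h - 1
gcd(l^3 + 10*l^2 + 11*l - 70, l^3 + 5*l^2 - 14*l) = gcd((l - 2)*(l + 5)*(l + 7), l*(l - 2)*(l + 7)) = l^2 + 5*l - 14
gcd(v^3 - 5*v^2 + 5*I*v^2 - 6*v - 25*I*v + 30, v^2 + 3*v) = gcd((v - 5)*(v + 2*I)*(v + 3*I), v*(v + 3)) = 1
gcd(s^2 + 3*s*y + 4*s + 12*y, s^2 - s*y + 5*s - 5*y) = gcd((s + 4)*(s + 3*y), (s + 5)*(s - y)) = 1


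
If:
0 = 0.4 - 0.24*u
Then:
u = 1.67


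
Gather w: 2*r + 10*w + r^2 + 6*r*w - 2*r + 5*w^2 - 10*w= r^2 + 6*r*w + 5*w^2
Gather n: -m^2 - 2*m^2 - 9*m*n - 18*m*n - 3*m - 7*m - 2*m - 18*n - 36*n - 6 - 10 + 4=-3*m^2 - 12*m + n*(-27*m - 54) - 12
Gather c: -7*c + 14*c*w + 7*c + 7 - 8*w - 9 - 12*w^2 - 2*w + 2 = 14*c*w - 12*w^2 - 10*w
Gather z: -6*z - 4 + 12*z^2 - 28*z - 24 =12*z^2 - 34*z - 28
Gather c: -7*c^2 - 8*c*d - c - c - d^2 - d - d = -7*c^2 + c*(-8*d - 2) - d^2 - 2*d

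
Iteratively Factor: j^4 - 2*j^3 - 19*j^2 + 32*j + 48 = (j + 1)*(j^3 - 3*j^2 - 16*j + 48) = (j - 4)*(j + 1)*(j^2 + j - 12) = (j - 4)*(j - 3)*(j + 1)*(j + 4)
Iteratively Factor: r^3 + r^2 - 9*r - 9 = (r + 1)*(r^2 - 9) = (r + 1)*(r + 3)*(r - 3)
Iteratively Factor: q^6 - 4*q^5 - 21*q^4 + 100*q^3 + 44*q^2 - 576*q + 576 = (q - 2)*(q^5 - 2*q^4 - 25*q^3 + 50*q^2 + 144*q - 288) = (q - 2)^2*(q^4 - 25*q^2 + 144) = (q - 2)^2*(q + 4)*(q^3 - 4*q^2 - 9*q + 36) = (q - 4)*(q - 2)^2*(q + 4)*(q^2 - 9) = (q - 4)*(q - 2)^2*(q + 3)*(q + 4)*(q - 3)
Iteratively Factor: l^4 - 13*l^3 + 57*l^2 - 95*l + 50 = (l - 1)*(l^3 - 12*l^2 + 45*l - 50) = (l - 5)*(l - 1)*(l^2 - 7*l + 10) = (l - 5)^2*(l - 1)*(l - 2)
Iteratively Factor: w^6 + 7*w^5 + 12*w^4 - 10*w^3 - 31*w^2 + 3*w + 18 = (w - 1)*(w^5 + 8*w^4 + 20*w^3 + 10*w^2 - 21*w - 18) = (w - 1)*(w + 2)*(w^4 + 6*w^3 + 8*w^2 - 6*w - 9) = (w - 1)^2*(w + 2)*(w^3 + 7*w^2 + 15*w + 9) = (w - 1)^2*(w + 2)*(w + 3)*(w^2 + 4*w + 3) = (w - 1)^2*(w + 2)*(w + 3)^2*(w + 1)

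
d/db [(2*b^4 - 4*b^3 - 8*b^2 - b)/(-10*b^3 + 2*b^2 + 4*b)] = (-10*b^4 + 4*b^3 - 32*b^2 - 26*b - 15)/(2*(25*b^4 - 10*b^3 - 19*b^2 + 4*b + 4))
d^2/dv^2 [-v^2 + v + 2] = -2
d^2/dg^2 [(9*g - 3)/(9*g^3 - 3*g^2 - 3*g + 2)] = 18*(243*g^5 - 243*g^4 + 108*g^3 - 90*g^2 + 27*g + 1)/(729*g^9 - 729*g^8 - 486*g^7 + 945*g^6 - 162*g^5 - 351*g^4 + 189*g^3 + 18*g^2 - 36*g + 8)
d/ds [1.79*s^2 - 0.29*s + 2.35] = 3.58*s - 0.29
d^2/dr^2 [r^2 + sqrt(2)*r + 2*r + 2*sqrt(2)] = 2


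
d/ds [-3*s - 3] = -3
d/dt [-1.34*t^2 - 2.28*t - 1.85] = -2.68*t - 2.28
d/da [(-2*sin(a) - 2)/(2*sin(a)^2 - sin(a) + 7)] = 2*(4*sin(a) - cos(2*a) - 7)*cos(a)/(-sin(a) - cos(2*a) + 8)^2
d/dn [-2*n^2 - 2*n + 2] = -4*n - 2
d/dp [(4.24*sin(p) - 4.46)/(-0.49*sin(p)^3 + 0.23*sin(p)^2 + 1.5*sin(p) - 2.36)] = (4.1552*sin(p)^3 - 7.5314*sin(p)^2 + 2.0516*sin(p) - 3.3164)*cos(p)/(0.2401*sin(p)^6 - 0.2254*sin(p)^5 - 1.4171*sin(p)^4 + 3.0028*sin(p)^3 + 1.1644*sin(p)^2 - 7.08*sin(p) + 5.5696)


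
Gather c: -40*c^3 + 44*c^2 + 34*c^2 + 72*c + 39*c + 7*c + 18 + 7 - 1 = -40*c^3 + 78*c^2 + 118*c + 24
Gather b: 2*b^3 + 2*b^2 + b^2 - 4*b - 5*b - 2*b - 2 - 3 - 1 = 2*b^3 + 3*b^2 - 11*b - 6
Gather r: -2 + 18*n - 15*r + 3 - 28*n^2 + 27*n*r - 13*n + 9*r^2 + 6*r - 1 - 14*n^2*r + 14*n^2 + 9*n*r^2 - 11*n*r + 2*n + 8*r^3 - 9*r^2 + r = -14*n^2 + 9*n*r^2 + 7*n + 8*r^3 + r*(-14*n^2 + 16*n - 8)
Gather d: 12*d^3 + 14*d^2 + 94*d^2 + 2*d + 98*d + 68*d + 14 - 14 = 12*d^3 + 108*d^2 + 168*d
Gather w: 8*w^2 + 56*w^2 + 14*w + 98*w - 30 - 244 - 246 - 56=64*w^2 + 112*w - 576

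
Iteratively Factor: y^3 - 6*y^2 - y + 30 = (y + 2)*(y^2 - 8*y + 15) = (y - 3)*(y + 2)*(y - 5)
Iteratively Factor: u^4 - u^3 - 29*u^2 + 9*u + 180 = (u - 5)*(u^3 + 4*u^2 - 9*u - 36) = (u - 5)*(u - 3)*(u^2 + 7*u + 12) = (u - 5)*(u - 3)*(u + 4)*(u + 3)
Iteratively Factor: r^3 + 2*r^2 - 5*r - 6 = (r - 2)*(r^2 + 4*r + 3) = (r - 2)*(r + 3)*(r + 1)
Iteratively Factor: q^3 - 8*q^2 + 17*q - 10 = (q - 2)*(q^2 - 6*q + 5) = (q - 2)*(q - 1)*(q - 5)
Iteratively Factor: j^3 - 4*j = (j)*(j^2 - 4) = j*(j - 2)*(j + 2)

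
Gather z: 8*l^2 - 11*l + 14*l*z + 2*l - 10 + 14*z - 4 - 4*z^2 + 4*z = 8*l^2 - 9*l - 4*z^2 + z*(14*l + 18) - 14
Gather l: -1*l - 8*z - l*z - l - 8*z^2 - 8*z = l*(-z - 2) - 8*z^2 - 16*z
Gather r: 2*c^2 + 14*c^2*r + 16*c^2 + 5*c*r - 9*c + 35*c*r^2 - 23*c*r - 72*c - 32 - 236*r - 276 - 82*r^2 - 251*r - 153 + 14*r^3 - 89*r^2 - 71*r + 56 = 18*c^2 - 81*c + 14*r^3 + r^2*(35*c - 171) + r*(14*c^2 - 18*c - 558) - 405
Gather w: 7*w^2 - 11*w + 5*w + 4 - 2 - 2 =7*w^2 - 6*w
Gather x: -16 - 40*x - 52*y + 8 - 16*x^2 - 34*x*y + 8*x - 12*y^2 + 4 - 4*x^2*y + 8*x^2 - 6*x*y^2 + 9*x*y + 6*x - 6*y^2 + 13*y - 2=x^2*(-4*y - 8) + x*(-6*y^2 - 25*y - 26) - 18*y^2 - 39*y - 6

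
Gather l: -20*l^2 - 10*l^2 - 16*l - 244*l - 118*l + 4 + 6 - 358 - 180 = -30*l^2 - 378*l - 528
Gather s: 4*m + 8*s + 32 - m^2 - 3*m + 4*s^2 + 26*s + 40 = -m^2 + m + 4*s^2 + 34*s + 72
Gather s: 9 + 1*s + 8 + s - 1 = 2*s + 16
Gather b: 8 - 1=7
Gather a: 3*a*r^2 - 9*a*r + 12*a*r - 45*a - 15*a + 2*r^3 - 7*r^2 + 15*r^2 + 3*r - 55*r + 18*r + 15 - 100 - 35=a*(3*r^2 + 3*r - 60) + 2*r^3 + 8*r^2 - 34*r - 120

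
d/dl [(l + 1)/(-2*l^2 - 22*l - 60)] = (-l^2 - 11*l + (l + 1)*(2*l + 11) - 30)/(2*(l^2 + 11*l + 30)^2)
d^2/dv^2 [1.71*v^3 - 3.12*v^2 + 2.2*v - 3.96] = 10.26*v - 6.24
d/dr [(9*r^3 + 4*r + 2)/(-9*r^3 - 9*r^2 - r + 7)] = 3*(-27*r^4 + 18*r^3 + 93*r^2 + 12*r + 10)/(81*r^6 + 162*r^5 + 99*r^4 - 108*r^3 - 125*r^2 - 14*r + 49)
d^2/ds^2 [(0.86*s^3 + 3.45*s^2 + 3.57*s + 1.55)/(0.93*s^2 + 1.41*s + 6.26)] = (8.88178419700125e-16*s^5 - 7.105427357601e-15*s^4 - 9.46654799999997*s^3 - 66.9224340000001*s^2 + 89.70015*s + 195.488046)/(0.804357*s^6 + 3.658527*s^5 + 21.789621*s^4 + 52.055649*s^3 + 146.669922*s^2 + 165.763548*s + 245.314376)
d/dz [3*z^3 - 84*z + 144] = 9*z^2 - 84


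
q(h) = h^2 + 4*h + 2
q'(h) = 2*h + 4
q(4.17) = 36.07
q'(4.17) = 12.34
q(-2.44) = -1.81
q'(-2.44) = -0.88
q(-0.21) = 1.20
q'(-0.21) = 3.58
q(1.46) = 9.97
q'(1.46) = 6.92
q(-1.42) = -1.66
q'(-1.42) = 1.16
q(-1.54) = -1.79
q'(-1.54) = 0.92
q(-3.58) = 0.50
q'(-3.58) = -3.16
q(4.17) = 36.07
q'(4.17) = 12.34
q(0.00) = 2.00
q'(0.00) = 4.00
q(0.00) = 2.00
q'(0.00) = 4.00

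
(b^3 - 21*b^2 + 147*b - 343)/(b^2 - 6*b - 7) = (b^2 - 14*b + 49)/(b + 1)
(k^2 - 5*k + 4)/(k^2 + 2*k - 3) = (k - 4)/(k + 3)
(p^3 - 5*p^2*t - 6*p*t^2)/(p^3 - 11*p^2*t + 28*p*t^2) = (p^2 - 5*p*t - 6*t^2)/(p^2 - 11*p*t + 28*t^2)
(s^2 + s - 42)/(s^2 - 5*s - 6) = (s + 7)/(s + 1)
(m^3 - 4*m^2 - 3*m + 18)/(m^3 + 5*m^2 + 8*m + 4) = (m^2 - 6*m + 9)/(m^2 + 3*m + 2)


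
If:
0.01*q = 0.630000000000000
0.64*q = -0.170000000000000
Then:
No Solution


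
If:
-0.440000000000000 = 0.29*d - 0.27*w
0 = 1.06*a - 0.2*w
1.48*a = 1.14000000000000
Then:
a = 0.77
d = 2.28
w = 4.08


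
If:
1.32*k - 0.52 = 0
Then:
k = 0.39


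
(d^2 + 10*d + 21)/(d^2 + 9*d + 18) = (d + 7)/(d + 6)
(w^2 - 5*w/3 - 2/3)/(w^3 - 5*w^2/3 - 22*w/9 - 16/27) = 9*(w - 2)/(9*w^2 - 18*w - 16)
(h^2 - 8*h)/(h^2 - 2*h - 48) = h/(h + 6)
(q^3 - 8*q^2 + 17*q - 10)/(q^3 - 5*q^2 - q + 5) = (q - 2)/(q + 1)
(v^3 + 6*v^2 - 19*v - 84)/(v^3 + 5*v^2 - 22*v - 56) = (v + 3)/(v + 2)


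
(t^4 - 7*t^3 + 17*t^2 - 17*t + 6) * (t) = t^5 - 7*t^4 + 17*t^3 - 17*t^2 + 6*t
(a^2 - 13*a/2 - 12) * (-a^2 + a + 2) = -a^4 + 15*a^3/2 + 15*a^2/2 - 25*a - 24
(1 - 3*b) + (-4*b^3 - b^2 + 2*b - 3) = -4*b^3 - b^2 - b - 2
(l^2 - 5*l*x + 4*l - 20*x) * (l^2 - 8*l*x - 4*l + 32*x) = l^4 - 13*l^3*x + 40*l^2*x^2 - 16*l^2 + 208*l*x - 640*x^2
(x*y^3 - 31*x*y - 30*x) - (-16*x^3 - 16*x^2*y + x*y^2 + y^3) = 16*x^3 + 16*x^2*y + x*y^3 - x*y^2 - 31*x*y - 30*x - y^3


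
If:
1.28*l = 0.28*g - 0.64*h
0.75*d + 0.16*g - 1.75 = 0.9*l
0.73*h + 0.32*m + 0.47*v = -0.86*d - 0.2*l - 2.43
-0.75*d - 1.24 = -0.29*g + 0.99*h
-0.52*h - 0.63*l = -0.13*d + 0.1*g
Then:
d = 4.46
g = 5.14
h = -3.13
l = 2.69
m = -1.46875*v - 14.1310174694428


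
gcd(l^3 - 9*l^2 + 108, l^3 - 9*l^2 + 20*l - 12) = l - 6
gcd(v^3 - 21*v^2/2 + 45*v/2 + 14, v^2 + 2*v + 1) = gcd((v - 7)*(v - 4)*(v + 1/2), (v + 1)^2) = 1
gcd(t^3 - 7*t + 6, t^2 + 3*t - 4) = t - 1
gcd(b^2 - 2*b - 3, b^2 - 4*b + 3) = b - 3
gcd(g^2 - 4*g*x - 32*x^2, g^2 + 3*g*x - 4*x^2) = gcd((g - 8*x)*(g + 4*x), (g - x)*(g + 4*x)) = g + 4*x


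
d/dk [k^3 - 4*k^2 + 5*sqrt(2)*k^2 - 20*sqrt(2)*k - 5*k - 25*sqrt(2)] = 3*k^2 - 8*k + 10*sqrt(2)*k - 20*sqrt(2) - 5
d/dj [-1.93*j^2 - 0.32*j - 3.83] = -3.86*j - 0.32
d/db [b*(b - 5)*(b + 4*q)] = 3*b^2 + 8*b*q - 10*b - 20*q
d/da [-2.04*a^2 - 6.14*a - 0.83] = -4.08*a - 6.14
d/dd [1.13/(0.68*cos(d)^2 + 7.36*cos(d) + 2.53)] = (1.5368*cos(d) + 8.3168)*sin(d)/(0.68*cos(d)^2 + 7.36*cos(d) + 2.53)^2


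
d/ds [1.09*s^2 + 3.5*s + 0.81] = 2.18*s + 3.5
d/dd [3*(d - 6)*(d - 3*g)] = 6*d - 9*g - 18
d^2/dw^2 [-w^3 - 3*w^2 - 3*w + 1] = -6*w - 6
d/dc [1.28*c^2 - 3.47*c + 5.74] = 2.56*c - 3.47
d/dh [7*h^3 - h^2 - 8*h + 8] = 21*h^2 - 2*h - 8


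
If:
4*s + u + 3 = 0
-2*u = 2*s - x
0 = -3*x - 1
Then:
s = -17/18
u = 7/9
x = -1/3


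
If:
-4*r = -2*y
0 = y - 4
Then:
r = 2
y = 4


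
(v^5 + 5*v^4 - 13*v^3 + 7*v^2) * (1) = v^5 + 5*v^4 - 13*v^3 + 7*v^2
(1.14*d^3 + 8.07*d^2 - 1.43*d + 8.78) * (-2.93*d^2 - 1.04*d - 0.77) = -3.3402*d^5 - 24.8307*d^4 - 5.0807*d^3 - 30.4521*d^2 - 8.0301*d - 6.7606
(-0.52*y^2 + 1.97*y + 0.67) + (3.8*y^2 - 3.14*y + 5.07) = 3.28*y^2 - 1.17*y + 5.74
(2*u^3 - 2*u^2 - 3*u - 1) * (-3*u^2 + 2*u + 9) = -6*u^5 + 10*u^4 + 23*u^3 - 21*u^2 - 29*u - 9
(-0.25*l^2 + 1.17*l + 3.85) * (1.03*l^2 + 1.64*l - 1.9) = -0.2575*l^4 + 0.7951*l^3 + 6.3593*l^2 + 4.091*l - 7.315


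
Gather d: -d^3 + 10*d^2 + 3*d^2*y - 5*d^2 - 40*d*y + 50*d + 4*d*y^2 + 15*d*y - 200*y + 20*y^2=-d^3 + d^2*(3*y + 5) + d*(4*y^2 - 25*y + 50) + 20*y^2 - 200*y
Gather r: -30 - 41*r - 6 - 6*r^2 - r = -6*r^2 - 42*r - 36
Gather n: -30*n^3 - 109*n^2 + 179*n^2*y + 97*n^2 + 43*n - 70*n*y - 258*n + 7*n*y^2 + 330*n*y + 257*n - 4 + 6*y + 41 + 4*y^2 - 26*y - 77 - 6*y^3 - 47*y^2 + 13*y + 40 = -30*n^3 + n^2*(179*y - 12) + n*(7*y^2 + 260*y + 42) - 6*y^3 - 43*y^2 - 7*y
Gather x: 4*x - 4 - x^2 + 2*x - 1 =-x^2 + 6*x - 5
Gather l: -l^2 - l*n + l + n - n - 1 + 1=-l^2 + l*(1 - n)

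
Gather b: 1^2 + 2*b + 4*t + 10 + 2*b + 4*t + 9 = 4*b + 8*t + 20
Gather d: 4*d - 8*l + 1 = 4*d - 8*l + 1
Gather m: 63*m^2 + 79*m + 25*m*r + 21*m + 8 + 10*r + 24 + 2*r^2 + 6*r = 63*m^2 + m*(25*r + 100) + 2*r^2 + 16*r + 32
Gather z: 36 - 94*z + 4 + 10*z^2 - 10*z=10*z^2 - 104*z + 40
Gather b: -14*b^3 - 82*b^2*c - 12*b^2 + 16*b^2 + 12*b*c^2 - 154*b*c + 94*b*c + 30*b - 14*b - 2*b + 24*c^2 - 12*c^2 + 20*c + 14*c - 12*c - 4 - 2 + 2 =-14*b^3 + b^2*(4 - 82*c) + b*(12*c^2 - 60*c + 14) + 12*c^2 + 22*c - 4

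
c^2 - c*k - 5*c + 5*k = (c - 5)*(c - k)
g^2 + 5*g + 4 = (g + 1)*(g + 4)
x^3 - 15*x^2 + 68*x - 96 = (x - 8)*(x - 4)*(x - 3)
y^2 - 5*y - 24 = (y - 8)*(y + 3)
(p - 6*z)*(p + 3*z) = p^2 - 3*p*z - 18*z^2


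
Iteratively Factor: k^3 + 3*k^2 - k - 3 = (k + 1)*(k^2 + 2*k - 3) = (k - 1)*(k + 1)*(k + 3)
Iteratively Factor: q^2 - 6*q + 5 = (q - 5)*(q - 1)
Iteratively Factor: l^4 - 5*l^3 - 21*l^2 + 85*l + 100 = (l + 1)*(l^3 - 6*l^2 - 15*l + 100) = (l - 5)*(l + 1)*(l^2 - l - 20) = (l - 5)*(l + 1)*(l + 4)*(l - 5)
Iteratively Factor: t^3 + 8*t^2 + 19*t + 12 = (t + 1)*(t^2 + 7*t + 12) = (t + 1)*(t + 4)*(t + 3)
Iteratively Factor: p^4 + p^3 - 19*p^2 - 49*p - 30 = (p + 2)*(p^3 - p^2 - 17*p - 15) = (p + 1)*(p + 2)*(p^2 - 2*p - 15) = (p + 1)*(p + 2)*(p + 3)*(p - 5)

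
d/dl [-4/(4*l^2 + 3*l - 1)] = 4*(8*l + 3)/(4*l^2 + 3*l - 1)^2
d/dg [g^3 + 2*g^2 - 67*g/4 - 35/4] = 3*g^2 + 4*g - 67/4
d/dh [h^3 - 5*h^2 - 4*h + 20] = 3*h^2 - 10*h - 4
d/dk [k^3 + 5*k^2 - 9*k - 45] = 3*k^2 + 10*k - 9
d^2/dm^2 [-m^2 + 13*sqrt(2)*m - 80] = -2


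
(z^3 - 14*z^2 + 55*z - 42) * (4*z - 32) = 4*z^4 - 88*z^3 + 668*z^2 - 1928*z + 1344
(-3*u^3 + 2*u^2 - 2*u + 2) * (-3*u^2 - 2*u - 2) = 9*u^5 + 8*u^3 - 6*u^2 - 4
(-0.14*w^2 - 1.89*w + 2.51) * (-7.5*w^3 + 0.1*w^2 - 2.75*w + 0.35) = 1.05*w^5 + 14.161*w^4 - 18.629*w^3 + 5.3995*w^2 - 7.564*w + 0.8785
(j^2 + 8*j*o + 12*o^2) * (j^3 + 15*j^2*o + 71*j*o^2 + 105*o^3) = j^5 + 23*j^4*o + 203*j^3*o^2 + 853*j^2*o^3 + 1692*j*o^4 + 1260*o^5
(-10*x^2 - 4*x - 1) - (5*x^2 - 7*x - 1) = -15*x^2 + 3*x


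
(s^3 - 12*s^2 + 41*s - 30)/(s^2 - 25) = (s^2 - 7*s + 6)/(s + 5)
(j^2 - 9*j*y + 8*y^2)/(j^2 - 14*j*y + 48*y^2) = (-j + y)/(-j + 6*y)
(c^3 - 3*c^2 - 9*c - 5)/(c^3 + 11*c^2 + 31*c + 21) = (c^2 - 4*c - 5)/(c^2 + 10*c + 21)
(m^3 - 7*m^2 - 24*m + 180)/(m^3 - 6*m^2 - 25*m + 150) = (m - 6)/(m - 5)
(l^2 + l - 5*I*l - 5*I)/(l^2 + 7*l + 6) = (l - 5*I)/(l + 6)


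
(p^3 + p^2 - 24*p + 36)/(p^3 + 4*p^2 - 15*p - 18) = (p - 2)/(p + 1)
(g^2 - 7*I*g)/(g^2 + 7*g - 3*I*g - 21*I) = g*(g - 7*I)/(g^2 + g*(7 - 3*I) - 21*I)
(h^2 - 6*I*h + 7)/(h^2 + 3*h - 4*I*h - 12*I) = (h^2 - 6*I*h + 7)/(h^2 + h*(3 - 4*I) - 12*I)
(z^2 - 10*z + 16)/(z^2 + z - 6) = (z - 8)/(z + 3)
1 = 1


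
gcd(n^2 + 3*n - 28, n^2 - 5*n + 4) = n - 4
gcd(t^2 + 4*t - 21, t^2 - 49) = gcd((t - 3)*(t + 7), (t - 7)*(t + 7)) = t + 7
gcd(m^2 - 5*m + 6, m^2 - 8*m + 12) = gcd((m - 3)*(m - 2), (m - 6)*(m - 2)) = m - 2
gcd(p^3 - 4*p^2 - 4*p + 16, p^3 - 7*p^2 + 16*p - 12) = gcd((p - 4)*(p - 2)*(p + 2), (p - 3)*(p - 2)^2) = p - 2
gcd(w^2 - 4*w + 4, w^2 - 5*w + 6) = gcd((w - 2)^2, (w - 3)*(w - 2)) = w - 2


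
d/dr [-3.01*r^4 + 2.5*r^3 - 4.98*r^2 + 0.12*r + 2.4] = -12.04*r^3 + 7.5*r^2 - 9.96*r + 0.12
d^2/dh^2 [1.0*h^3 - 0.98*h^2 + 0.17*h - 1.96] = 6.0*h - 1.96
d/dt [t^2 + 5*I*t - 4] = 2*t + 5*I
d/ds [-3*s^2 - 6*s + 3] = -6*s - 6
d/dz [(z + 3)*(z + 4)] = 2*z + 7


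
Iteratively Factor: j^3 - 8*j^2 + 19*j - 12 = (j - 1)*(j^2 - 7*j + 12) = (j - 4)*(j - 1)*(j - 3)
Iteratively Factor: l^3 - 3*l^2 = (l)*(l^2 - 3*l) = l*(l - 3)*(l)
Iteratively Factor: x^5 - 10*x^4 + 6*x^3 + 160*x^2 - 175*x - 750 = (x + 3)*(x^4 - 13*x^3 + 45*x^2 + 25*x - 250) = (x - 5)*(x + 3)*(x^3 - 8*x^2 + 5*x + 50) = (x - 5)*(x + 2)*(x + 3)*(x^2 - 10*x + 25) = (x - 5)^2*(x + 2)*(x + 3)*(x - 5)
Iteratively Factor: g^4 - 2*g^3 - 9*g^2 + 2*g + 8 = (g + 2)*(g^3 - 4*g^2 - g + 4) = (g - 1)*(g + 2)*(g^2 - 3*g - 4) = (g - 4)*(g - 1)*(g + 2)*(g + 1)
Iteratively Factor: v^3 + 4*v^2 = (v)*(v^2 + 4*v) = v*(v + 4)*(v)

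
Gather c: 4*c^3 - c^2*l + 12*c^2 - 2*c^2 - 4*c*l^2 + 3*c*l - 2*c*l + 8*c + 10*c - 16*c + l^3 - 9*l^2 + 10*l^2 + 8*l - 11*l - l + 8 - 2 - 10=4*c^3 + c^2*(10 - l) + c*(-4*l^2 + l + 2) + l^3 + l^2 - 4*l - 4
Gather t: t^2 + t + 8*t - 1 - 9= t^2 + 9*t - 10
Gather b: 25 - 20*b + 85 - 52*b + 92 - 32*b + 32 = 234 - 104*b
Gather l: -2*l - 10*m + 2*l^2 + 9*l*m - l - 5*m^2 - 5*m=2*l^2 + l*(9*m - 3) - 5*m^2 - 15*m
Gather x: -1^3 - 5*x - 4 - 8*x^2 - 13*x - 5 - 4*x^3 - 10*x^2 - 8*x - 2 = -4*x^3 - 18*x^2 - 26*x - 12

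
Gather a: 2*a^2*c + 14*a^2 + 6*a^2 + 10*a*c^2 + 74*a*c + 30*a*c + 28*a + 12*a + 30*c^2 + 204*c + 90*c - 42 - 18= a^2*(2*c + 20) + a*(10*c^2 + 104*c + 40) + 30*c^2 + 294*c - 60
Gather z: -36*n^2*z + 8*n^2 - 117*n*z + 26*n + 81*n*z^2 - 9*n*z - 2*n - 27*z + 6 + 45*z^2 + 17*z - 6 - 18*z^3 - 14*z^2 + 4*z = 8*n^2 + 24*n - 18*z^3 + z^2*(81*n + 31) + z*(-36*n^2 - 126*n - 6)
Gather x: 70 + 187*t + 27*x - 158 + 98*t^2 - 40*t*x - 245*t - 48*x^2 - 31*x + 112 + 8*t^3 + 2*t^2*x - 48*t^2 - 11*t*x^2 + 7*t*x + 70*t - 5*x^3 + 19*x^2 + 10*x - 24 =8*t^3 + 50*t^2 + 12*t - 5*x^3 + x^2*(-11*t - 29) + x*(2*t^2 - 33*t + 6)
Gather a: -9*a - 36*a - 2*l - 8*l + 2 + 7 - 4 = -45*a - 10*l + 5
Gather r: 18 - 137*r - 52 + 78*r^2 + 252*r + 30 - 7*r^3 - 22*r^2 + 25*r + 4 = -7*r^3 + 56*r^2 + 140*r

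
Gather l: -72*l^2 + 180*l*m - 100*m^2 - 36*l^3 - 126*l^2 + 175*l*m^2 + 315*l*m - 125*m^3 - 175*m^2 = -36*l^3 - 198*l^2 + l*(175*m^2 + 495*m) - 125*m^3 - 275*m^2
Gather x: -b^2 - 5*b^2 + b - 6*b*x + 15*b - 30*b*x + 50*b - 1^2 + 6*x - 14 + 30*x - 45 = -6*b^2 + 66*b + x*(36 - 36*b) - 60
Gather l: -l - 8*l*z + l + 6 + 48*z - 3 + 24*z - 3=-8*l*z + 72*z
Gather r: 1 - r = 1 - r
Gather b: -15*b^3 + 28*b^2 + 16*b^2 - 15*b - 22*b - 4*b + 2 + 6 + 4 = -15*b^3 + 44*b^2 - 41*b + 12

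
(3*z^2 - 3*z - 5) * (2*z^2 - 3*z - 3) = 6*z^4 - 15*z^3 - 10*z^2 + 24*z + 15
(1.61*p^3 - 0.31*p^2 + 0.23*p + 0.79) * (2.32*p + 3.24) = 3.7352*p^4 + 4.4972*p^3 - 0.4708*p^2 + 2.578*p + 2.5596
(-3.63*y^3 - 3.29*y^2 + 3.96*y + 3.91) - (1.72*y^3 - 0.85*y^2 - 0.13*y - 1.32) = -5.35*y^3 - 2.44*y^2 + 4.09*y + 5.23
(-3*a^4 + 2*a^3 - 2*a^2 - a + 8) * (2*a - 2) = -6*a^5 + 10*a^4 - 8*a^3 + 2*a^2 + 18*a - 16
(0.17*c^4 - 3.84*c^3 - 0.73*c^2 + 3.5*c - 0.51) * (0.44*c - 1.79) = 0.0748*c^5 - 1.9939*c^4 + 6.5524*c^3 + 2.8467*c^2 - 6.4894*c + 0.9129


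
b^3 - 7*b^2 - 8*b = b*(b - 8)*(b + 1)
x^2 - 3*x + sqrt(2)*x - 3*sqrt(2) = (x - 3)*(x + sqrt(2))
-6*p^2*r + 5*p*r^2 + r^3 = r*(-p + r)*(6*p + r)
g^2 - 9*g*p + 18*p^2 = (g - 6*p)*(g - 3*p)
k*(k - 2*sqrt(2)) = k^2 - 2*sqrt(2)*k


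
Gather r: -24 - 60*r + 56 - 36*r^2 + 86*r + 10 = -36*r^2 + 26*r + 42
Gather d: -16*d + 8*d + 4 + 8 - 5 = 7 - 8*d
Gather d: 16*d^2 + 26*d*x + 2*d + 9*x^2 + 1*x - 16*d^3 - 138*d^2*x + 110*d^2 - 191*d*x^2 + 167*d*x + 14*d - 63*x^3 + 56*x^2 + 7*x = -16*d^3 + d^2*(126 - 138*x) + d*(-191*x^2 + 193*x + 16) - 63*x^3 + 65*x^2 + 8*x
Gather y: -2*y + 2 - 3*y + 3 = 5 - 5*y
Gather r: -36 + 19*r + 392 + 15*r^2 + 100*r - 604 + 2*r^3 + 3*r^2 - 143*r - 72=2*r^3 + 18*r^2 - 24*r - 320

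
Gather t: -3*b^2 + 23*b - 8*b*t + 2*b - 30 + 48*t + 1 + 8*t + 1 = -3*b^2 + 25*b + t*(56 - 8*b) - 28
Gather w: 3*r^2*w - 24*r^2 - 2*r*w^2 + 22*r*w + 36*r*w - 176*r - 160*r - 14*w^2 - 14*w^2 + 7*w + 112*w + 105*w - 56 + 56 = -24*r^2 - 336*r + w^2*(-2*r - 28) + w*(3*r^2 + 58*r + 224)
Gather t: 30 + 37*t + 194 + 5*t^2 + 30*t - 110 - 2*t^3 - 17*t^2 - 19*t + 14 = -2*t^3 - 12*t^2 + 48*t + 128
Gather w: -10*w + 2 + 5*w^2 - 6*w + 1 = 5*w^2 - 16*w + 3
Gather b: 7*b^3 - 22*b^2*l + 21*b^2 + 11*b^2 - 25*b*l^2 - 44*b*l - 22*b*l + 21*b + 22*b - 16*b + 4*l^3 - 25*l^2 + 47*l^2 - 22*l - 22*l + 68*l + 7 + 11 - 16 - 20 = 7*b^3 + b^2*(32 - 22*l) + b*(-25*l^2 - 66*l + 27) + 4*l^3 + 22*l^2 + 24*l - 18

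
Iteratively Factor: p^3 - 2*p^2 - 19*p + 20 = (p - 1)*(p^2 - p - 20) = (p - 5)*(p - 1)*(p + 4)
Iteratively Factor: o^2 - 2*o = (o - 2)*(o)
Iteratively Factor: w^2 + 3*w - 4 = (w + 4)*(w - 1)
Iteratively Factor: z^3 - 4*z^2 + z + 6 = (z - 2)*(z^2 - 2*z - 3) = (z - 2)*(z + 1)*(z - 3)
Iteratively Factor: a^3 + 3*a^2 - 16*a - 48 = (a - 4)*(a^2 + 7*a + 12) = (a - 4)*(a + 4)*(a + 3)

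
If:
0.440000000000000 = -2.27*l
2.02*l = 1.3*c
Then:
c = -0.30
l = -0.19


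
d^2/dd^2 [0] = 0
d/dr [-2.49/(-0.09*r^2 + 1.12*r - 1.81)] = (2.7888 - 0.4482*r)/(0.09*r^2 - 1.12*r + 1.81)^2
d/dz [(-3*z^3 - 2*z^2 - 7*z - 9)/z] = -6*z - 2 + 9/z^2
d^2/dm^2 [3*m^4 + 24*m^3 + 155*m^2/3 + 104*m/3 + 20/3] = 36*m^2 + 144*m + 310/3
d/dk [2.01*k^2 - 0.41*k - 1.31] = 4.02*k - 0.41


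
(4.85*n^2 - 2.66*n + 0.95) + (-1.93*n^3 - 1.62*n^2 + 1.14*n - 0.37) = -1.93*n^3 + 3.23*n^2 - 1.52*n + 0.58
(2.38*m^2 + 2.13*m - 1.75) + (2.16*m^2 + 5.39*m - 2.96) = 4.54*m^2 + 7.52*m - 4.71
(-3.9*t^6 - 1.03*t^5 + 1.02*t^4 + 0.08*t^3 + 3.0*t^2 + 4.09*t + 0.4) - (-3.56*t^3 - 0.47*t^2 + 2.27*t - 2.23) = -3.9*t^6 - 1.03*t^5 + 1.02*t^4 + 3.64*t^3 + 3.47*t^2 + 1.82*t + 2.63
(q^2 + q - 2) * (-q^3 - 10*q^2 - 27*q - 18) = -q^5 - 11*q^4 - 35*q^3 - 25*q^2 + 36*q + 36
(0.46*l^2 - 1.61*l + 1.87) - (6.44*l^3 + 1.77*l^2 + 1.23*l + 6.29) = -6.44*l^3 - 1.31*l^2 - 2.84*l - 4.42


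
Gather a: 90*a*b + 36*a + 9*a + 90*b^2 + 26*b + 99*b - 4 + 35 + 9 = a*(90*b + 45) + 90*b^2 + 125*b + 40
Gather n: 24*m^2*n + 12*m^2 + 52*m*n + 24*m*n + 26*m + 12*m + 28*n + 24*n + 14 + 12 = 12*m^2 + 38*m + n*(24*m^2 + 76*m + 52) + 26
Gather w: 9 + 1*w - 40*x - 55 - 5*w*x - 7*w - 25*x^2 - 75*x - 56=w*(-5*x - 6) - 25*x^2 - 115*x - 102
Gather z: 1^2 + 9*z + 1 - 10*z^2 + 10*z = -10*z^2 + 19*z + 2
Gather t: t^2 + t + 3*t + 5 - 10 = t^2 + 4*t - 5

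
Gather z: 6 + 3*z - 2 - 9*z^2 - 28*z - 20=-9*z^2 - 25*z - 16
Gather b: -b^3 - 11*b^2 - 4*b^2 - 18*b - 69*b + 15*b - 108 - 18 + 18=-b^3 - 15*b^2 - 72*b - 108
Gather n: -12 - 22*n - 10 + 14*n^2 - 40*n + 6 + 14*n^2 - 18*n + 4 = 28*n^2 - 80*n - 12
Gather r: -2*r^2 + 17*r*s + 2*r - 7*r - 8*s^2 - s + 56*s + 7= -2*r^2 + r*(17*s - 5) - 8*s^2 + 55*s + 7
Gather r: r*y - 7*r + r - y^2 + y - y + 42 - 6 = r*(y - 6) - y^2 + 36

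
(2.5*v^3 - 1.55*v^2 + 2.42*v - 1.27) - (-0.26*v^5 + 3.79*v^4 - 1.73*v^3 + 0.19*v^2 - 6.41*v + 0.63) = 0.26*v^5 - 3.79*v^4 + 4.23*v^3 - 1.74*v^2 + 8.83*v - 1.9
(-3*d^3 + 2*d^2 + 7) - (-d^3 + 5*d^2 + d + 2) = -2*d^3 - 3*d^2 - d + 5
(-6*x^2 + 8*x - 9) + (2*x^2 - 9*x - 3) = -4*x^2 - x - 12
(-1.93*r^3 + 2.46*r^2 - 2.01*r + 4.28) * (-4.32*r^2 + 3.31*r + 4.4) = 8.3376*r^5 - 17.0155*r^4 + 8.3338*r^3 - 14.3187*r^2 + 5.3228*r + 18.832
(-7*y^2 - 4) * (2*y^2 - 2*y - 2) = -14*y^4 + 14*y^3 + 6*y^2 + 8*y + 8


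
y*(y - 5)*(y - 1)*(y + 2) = y^4 - 4*y^3 - 7*y^2 + 10*y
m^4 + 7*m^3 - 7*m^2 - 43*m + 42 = (m - 2)*(m - 1)*(m + 3)*(m + 7)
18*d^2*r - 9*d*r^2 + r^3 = r*(-6*d + r)*(-3*d + r)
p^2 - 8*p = p*(p - 8)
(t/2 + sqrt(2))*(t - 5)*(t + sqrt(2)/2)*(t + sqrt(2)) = t^4/2 - 5*t^3/2 + 7*sqrt(2)*t^3/4 - 35*sqrt(2)*t^2/4 + 7*t^2/2 - 35*t/2 + sqrt(2)*t - 5*sqrt(2)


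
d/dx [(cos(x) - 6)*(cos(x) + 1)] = (5 - 2*cos(x))*sin(x)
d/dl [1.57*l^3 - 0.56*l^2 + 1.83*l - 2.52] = 4.71*l^2 - 1.12*l + 1.83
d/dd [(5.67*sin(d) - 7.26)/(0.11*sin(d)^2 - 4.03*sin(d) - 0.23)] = (-0.6237*sin(d)^2 + 1.5972*sin(d) - 30.5619)*cos(d)/(0.0121*sin(d)^4 - 0.8866*sin(d)^3 + 16.1903*sin(d)^2 + 1.8538*sin(d) + 0.0529)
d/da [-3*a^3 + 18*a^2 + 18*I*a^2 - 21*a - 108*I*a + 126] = -9*a^2 + 36*a*(1 + I) - 21 - 108*I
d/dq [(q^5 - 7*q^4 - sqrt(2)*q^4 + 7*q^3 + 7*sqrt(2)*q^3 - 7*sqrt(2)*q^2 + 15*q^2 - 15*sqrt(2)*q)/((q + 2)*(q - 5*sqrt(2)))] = (3*q^6 - 22*sqrt(2)*q^5 - 6*q^5 - 5*q^4 + 56*sqrt(2)*q^4 - 32*q^3 + 238*sqrt(2)*q^3 - 284*sqrt(2)*q^2 - 320*q^2 - 300*sqrt(2)*q + 280*q + 300)/(q^4 - 10*sqrt(2)*q^3 + 4*q^3 - 40*sqrt(2)*q^2 + 54*q^2 - 40*sqrt(2)*q + 200*q + 200)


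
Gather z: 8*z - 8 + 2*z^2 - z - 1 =2*z^2 + 7*z - 9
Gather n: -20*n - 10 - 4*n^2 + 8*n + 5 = -4*n^2 - 12*n - 5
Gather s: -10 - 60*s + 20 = 10 - 60*s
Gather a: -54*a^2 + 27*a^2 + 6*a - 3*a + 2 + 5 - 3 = -27*a^2 + 3*a + 4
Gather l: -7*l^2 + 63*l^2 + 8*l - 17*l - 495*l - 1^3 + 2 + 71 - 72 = 56*l^2 - 504*l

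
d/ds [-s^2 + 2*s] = 2 - 2*s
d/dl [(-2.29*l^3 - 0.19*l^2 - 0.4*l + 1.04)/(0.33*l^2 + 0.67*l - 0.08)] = (-0.7557*l^4 - 3.0686*l^3 + 0.5543*l^2 - 0.656*l - 0.6648)/(0.1089*l^4 + 0.4422*l^3 + 0.3961*l^2 - 0.1072*l + 0.0064)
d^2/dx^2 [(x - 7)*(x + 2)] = 2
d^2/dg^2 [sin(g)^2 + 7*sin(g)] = -7*sin(g) + 2*cos(2*g)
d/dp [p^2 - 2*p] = 2*p - 2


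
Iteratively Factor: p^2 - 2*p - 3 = (p + 1)*(p - 3)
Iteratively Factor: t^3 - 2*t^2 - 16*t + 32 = (t + 4)*(t^2 - 6*t + 8) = (t - 4)*(t + 4)*(t - 2)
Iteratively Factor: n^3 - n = (n - 1)*(n^2 + n) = (n - 1)*(n + 1)*(n)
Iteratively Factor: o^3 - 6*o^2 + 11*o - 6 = (o - 1)*(o^2 - 5*o + 6) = (o - 3)*(o - 1)*(o - 2)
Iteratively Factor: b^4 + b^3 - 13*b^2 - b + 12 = (b + 4)*(b^3 - 3*b^2 - b + 3) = (b - 1)*(b + 4)*(b^2 - 2*b - 3) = (b - 3)*(b - 1)*(b + 4)*(b + 1)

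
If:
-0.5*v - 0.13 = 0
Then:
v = -0.26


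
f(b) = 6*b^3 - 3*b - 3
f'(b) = 18*b^2 - 3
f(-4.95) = -715.87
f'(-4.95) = 438.04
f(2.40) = 72.74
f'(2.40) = 100.68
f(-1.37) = -14.32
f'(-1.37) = 30.78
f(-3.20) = -190.01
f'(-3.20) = 181.32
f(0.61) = -3.47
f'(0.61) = 3.70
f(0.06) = -3.18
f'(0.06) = -2.94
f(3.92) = 346.66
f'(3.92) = 273.60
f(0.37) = -3.81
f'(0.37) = -0.54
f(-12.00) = -10335.00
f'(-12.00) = 2589.00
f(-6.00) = -1281.00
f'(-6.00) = 645.00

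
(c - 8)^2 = c^2 - 16*c + 64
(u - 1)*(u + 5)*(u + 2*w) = u^3 + 2*u^2*w + 4*u^2 + 8*u*w - 5*u - 10*w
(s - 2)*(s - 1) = s^2 - 3*s + 2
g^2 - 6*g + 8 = (g - 4)*(g - 2)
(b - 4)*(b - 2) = b^2 - 6*b + 8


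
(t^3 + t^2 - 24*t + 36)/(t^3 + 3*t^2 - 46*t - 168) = (t^2 - 5*t + 6)/(t^2 - 3*t - 28)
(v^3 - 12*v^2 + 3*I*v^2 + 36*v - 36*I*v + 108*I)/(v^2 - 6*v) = v - 6 + 3*I - 18*I/v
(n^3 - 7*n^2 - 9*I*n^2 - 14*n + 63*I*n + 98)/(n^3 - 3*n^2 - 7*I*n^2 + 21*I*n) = (n^2 - n*(7 + 2*I) + 14*I)/(n*(n - 3))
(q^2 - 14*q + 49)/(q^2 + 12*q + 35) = (q^2 - 14*q + 49)/(q^2 + 12*q + 35)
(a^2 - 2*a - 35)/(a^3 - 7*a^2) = (a + 5)/a^2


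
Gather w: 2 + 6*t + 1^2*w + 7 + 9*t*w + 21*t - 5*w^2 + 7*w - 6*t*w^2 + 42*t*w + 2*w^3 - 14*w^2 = 27*t + 2*w^3 + w^2*(-6*t - 19) + w*(51*t + 8) + 9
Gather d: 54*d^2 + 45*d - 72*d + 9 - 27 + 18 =54*d^2 - 27*d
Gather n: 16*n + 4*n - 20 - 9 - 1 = 20*n - 30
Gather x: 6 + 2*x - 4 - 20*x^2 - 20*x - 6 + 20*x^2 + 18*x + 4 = 0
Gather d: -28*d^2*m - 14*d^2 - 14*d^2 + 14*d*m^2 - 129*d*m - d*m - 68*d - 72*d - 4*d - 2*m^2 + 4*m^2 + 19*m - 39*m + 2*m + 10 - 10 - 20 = d^2*(-28*m - 28) + d*(14*m^2 - 130*m - 144) + 2*m^2 - 18*m - 20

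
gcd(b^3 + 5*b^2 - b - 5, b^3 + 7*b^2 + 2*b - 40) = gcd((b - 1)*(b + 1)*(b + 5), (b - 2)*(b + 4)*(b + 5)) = b + 5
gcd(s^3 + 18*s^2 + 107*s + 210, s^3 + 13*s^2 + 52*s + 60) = s^2 + 11*s + 30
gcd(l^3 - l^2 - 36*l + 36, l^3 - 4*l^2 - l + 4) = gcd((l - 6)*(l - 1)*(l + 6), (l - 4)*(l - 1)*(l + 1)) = l - 1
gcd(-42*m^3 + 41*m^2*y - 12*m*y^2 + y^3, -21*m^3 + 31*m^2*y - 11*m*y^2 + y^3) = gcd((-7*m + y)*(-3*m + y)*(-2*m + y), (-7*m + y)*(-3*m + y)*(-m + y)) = 21*m^2 - 10*m*y + y^2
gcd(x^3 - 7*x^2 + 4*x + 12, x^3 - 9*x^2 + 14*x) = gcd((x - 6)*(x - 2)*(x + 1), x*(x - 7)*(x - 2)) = x - 2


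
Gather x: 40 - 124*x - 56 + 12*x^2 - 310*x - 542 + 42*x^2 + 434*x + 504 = 54*x^2 - 54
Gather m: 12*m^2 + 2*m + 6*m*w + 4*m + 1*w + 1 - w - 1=12*m^2 + m*(6*w + 6)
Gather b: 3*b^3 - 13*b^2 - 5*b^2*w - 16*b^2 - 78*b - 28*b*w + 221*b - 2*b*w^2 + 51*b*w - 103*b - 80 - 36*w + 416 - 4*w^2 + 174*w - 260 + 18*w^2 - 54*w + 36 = 3*b^3 + b^2*(-5*w - 29) + b*(-2*w^2 + 23*w + 40) + 14*w^2 + 84*w + 112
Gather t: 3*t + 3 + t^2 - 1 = t^2 + 3*t + 2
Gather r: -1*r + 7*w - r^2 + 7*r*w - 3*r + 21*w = -r^2 + r*(7*w - 4) + 28*w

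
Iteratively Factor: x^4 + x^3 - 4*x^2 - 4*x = (x + 2)*(x^3 - x^2 - 2*x) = (x - 2)*(x + 2)*(x^2 + x) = (x - 2)*(x + 1)*(x + 2)*(x)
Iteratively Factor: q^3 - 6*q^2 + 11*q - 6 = (q - 2)*(q^2 - 4*q + 3) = (q - 3)*(q - 2)*(q - 1)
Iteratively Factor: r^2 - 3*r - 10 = (r + 2)*(r - 5)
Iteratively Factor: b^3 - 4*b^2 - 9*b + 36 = (b - 3)*(b^2 - b - 12) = (b - 4)*(b - 3)*(b + 3)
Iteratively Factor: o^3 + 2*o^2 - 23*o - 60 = (o + 3)*(o^2 - o - 20) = (o + 3)*(o + 4)*(o - 5)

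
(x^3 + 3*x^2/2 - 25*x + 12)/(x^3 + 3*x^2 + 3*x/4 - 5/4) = 2*(x^2 + 2*x - 24)/(2*x^2 + 7*x + 5)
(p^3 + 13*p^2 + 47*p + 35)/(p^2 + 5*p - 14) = (p^2 + 6*p + 5)/(p - 2)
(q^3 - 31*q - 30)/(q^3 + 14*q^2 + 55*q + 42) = (q^2 - q - 30)/(q^2 + 13*q + 42)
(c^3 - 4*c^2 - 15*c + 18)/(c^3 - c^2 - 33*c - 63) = (c^2 - 7*c + 6)/(c^2 - 4*c - 21)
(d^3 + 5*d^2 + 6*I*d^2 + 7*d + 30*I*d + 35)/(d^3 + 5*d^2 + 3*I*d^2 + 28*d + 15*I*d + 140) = (d - I)/(d - 4*I)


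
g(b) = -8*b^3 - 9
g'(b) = -24*b^2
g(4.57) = -772.55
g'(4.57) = -501.24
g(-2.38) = 98.85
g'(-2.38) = -135.95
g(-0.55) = -7.67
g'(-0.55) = -7.26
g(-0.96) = -1.92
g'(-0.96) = -22.12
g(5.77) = -1545.80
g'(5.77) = -799.03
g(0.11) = -9.01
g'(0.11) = -0.29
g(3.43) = -331.83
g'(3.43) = -282.36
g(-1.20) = 4.82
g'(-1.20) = -34.56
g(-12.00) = 13815.00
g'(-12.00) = -3456.00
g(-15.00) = 26991.00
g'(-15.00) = -5400.00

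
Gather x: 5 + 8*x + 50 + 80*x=88*x + 55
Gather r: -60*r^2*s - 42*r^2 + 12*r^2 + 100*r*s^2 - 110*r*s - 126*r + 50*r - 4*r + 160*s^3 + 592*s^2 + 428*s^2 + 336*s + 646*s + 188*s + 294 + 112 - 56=r^2*(-60*s - 30) + r*(100*s^2 - 110*s - 80) + 160*s^3 + 1020*s^2 + 1170*s + 350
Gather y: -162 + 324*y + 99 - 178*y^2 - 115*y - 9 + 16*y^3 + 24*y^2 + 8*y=16*y^3 - 154*y^2 + 217*y - 72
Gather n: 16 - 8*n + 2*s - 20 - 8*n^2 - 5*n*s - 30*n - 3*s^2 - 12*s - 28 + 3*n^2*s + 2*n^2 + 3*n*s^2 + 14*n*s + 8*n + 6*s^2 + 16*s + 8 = n^2*(3*s - 6) + n*(3*s^2 + 9*s - 30) + 3*s^2 + 6*s - 24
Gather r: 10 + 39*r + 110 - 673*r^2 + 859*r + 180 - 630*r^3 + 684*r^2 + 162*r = -630*r^3 + 11*r^2 + 1060*r + 300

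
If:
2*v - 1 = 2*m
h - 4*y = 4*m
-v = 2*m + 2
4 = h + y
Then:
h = 38/15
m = -5/6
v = -1/3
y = 22/15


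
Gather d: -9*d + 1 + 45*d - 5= 36*d - 4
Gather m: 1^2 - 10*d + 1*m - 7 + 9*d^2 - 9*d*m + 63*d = 9*d^2 + 53*d + m*(1 - 9*d) - 6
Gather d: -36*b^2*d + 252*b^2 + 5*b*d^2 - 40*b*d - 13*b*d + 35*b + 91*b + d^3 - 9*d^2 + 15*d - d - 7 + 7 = 252*b^2 + 126*b + d^3 + d^2*(5*b - 9) + d*(-36*b^2 - 53*b + 14)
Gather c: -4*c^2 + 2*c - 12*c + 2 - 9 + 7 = -4*c^2 - 10*c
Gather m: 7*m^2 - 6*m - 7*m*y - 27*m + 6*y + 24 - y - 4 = 7*m^2 + m*(-7*y - 33) + 5*y + 20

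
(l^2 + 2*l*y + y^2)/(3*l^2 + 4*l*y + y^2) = (l + y)/(3*l + y)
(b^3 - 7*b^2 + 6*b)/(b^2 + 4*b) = (b^2 - 7*b + 6)/(b + 4)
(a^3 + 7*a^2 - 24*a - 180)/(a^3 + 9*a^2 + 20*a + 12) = (a^2 + a - 30)/(a^2 + 3*a + 2)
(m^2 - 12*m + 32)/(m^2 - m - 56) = (m - 4)/(m + 7)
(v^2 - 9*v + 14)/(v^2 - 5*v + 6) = (v - 7)/(v - 3)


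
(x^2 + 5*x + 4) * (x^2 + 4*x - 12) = x^4 + 9*x^3 + 12*x^2 - 44*x - 48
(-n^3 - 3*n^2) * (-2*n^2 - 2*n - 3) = 2*n^5 + 8*n^4 + 9*n^3 + 9*n^2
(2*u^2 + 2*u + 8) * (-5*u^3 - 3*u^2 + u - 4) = -10*u^5 - 16*u^4 - 44*u^3 - 30*u^2 - 32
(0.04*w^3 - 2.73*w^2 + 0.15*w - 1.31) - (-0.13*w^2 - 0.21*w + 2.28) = 0.04*w^3 - 2.6*w^2 + 0.36*w - 3.59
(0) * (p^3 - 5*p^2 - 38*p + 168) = 0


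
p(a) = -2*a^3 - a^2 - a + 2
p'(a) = -6*a^2 - 2*a - 1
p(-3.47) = 76.99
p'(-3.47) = -66.31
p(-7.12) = 680.31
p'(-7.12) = -290.93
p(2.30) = -29.92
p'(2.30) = -37.34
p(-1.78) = 11.89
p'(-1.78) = -16.45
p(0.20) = 1.74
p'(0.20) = -1.64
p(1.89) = -16.96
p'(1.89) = -26.21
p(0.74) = -0.10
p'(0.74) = -5.77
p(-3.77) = 98.72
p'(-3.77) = -78.74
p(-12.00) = 3326.00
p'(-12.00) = -841.00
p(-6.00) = 404.00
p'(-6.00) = -205.00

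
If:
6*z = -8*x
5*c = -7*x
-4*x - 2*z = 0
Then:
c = 0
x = 0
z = 0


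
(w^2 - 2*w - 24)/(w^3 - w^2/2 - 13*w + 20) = 2*(w - 6)/(2*w^2 - 9*w + 10)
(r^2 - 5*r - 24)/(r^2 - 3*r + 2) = (r^2 - 5*r - 24)/(r^2 - 3*r + 2)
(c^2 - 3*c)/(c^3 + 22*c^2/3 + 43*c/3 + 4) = 3*c*(c - 3)/(3*c^3 + 22*c^2 + 43*c + 12)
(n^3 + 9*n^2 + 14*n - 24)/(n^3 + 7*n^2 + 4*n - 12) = (n + 4)/(n + 2)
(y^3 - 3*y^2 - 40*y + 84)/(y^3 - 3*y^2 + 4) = (y^2 - y - 42)/(y^2 - y - 2)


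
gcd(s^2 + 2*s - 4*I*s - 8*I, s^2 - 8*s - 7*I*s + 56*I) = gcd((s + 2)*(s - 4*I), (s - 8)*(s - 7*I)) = 1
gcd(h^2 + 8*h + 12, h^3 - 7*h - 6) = h + 2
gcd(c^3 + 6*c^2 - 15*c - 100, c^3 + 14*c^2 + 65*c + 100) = c^2 + 10*c + 25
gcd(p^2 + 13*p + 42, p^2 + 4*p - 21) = p + 7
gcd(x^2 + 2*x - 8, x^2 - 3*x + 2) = x - 2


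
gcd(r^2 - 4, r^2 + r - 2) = r + 2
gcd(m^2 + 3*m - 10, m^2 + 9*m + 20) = m + 5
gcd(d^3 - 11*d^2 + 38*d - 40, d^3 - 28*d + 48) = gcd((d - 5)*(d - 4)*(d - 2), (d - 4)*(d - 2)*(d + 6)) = d^2 - 6*d + 8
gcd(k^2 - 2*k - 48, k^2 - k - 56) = k - 8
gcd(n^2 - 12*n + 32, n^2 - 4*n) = n - 4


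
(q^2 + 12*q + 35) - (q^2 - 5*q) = 17*q + 35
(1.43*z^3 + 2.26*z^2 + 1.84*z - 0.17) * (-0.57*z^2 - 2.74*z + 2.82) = -0.8151*z^5 - 5.2064*z^4 - 3.2086*z^3 + 1.4285*z^2 + 5.6546*z - 0.4794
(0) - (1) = -1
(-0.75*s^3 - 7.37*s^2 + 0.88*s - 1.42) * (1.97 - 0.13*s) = 0.0975*s^4 - 0.5194*s^3 - 14.6333*s^2 + 1.9182*s - 2.7974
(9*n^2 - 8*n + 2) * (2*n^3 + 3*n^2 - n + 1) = 18*n^5 + 11*n^4 - 29*n^3 + 23*n^2 - 10*n + 2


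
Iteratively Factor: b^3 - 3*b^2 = (b)*(b^2 - 3*b) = b*(b - 3)*(b)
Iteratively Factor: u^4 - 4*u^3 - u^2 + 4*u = (u - 4)*(u^3 - u) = (u - 4)*(u - 1)*(u^2 + u) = (u - 4)*(u - 1)*(u + 1)*(u)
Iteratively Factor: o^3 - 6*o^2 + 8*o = (o - 4)*(o^2 - 2*o) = o*(o - 4)*(o - 2)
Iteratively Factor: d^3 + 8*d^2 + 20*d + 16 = (d + 2)*(d^2 + 6*d + 8) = (d + 2)*(d + 4)*(d + 2)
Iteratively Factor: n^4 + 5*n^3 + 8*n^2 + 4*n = (n + 1)*(n^3 + 4*n^2 + 4*n) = (n + 1)*(n + 2)*(n^2 + 2*n) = n*(n + 1)*(n + 2)*(n + 2)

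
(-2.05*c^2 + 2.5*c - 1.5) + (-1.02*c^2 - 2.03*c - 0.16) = -3.07*c^2 + 0.47*c - 1.66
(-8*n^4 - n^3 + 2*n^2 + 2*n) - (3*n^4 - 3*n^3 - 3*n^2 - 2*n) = -11*n^4 + 2*n^3 + 5*n^2 + 4*n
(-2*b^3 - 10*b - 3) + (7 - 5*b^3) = -7*b^3 - 10*b + 4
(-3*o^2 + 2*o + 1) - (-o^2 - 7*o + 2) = -2*o^2 + 9*o - 1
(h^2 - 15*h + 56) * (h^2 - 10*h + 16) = h^4 - 25*h^3 + 222*h^2 - 800*h + 896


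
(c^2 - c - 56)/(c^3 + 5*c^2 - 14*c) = (c - 8)/(c*(c - 2))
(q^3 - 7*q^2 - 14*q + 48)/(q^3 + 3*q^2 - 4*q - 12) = (q - 8)/(q + 2)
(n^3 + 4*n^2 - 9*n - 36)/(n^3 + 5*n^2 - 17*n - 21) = (n^2 + 7*n + 12)/(n^2 + 8*n + 7)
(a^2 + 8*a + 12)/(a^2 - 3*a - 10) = (a + 6)/(a - 5)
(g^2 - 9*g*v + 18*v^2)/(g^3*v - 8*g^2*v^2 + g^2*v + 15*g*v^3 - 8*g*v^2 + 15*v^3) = (-g + 6*v)/(v*(-g^2 + 5*g*v - g + 5*v))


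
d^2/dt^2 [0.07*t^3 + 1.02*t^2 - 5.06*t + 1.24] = 0.42*t + 2.04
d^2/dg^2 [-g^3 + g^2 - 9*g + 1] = 2 - 6*g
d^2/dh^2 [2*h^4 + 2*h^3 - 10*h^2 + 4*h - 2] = 24*h^2 + 12*h - 20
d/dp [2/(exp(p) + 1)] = -1/(2*cosh(p/2)^2)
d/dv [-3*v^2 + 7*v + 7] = 7 - 6*v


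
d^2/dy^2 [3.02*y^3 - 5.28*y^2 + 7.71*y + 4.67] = 18.12*y - 10.56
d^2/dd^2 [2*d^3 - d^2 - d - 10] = 12*d - 2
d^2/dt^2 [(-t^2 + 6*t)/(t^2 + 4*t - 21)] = 2*(10*t^3 - 63*t^2 + 378*t + 63)/(t^6 + 12*t^5 - 15*t^4 - 440*t^3 + 315*t^2 + 5292*t - 9261)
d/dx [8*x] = 8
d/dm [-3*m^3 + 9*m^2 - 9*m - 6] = -9*m^2 + 18*m - 9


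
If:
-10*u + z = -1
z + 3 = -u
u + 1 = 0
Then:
No Solution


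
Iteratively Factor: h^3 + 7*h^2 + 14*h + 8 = (h + 1)*(h^2 + 6*h + 8) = (h + 1)*(h + 2)*(h + 4)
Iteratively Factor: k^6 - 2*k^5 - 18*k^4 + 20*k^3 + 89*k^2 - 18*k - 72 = (k - 1)*(k^5 - k^4 - 19*k^3 + k^2 + 90*k + 72) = (k - 1)*(k + 1)*(k^4 - 2*k^3 - 17*k^2 + 18*k + 72) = (k - 1)*(k + 1)*(k + 2)*(k^3 - 4*k^2 - 9*k + 36) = (k - 4)*(k - 1)*(k + 1)*(k + 2)*(k^2 - 9) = (k - 4)*(k - 1)*(k + 1)*(k + 2)*(k + 3)*(k - 3)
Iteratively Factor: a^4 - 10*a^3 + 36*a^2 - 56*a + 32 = (a - 2)*(a^3 - 8*a^2 + 20*a - 16) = (a - 2)^2*(a^2 - 6*a + 8) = (a - 4)*(a - 2)^2*(a - 2)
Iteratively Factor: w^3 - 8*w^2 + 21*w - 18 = (w - 3)*(w^2 - 5*w + 6) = (w - 3)*(w - 2)*(w - 3)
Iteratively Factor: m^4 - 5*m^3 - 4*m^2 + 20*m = (m - 2)*(m^3 - 3*m^2 - 10*m) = (m - 5)*(m - 2)*(m^2 + 2*m) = m*(m - 5)*(m - 2)*(m + 2)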